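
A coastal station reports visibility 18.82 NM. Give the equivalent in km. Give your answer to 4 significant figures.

34.85 km

1 nmi = 1.852 km, so 18.82 × 1.852 = 34.85 km.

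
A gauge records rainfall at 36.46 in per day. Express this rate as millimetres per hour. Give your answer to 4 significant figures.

38.59 mm/hour

36.46 in/day × 25.4 mm/in × 0.0416667 day/hour = 38.59 mm/hour.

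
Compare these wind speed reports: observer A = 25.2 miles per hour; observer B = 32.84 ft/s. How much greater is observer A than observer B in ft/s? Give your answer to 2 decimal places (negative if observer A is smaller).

4.12 ft/s

observer A: 25.2 mph = 36.9600 ft/s.
Difference: 36.9600 − 32.8400 = 4.12 ft/s.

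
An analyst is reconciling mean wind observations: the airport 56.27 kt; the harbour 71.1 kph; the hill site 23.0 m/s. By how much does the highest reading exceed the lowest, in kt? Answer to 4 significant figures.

17.88 kt

the harbour: 71.1 km/h = 38.3909 kt.
the hill site: 23.0 m/s = 44.7084 kt.
Spread: 56.2700 − 38.3909 = 17.88 kt.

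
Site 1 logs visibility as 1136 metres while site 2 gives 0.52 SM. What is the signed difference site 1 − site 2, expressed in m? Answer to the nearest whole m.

site 2: 0.52 SM = 836.86 m.
Difference: 1136.00 − 836.86 = 299 m.

299 m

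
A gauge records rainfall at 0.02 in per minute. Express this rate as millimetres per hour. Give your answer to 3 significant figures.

30.5 mm/hour

0.02 in/minute × 25.4 mm/in × 60 minute/hour = 30.5 mm/hour.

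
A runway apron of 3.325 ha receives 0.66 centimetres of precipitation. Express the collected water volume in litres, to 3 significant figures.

219000 litres

Depth: 0.66 cm × 10 = 6.6 mm.
Area: 3.325 ha = 33250 m².
1 mm over 1 m² is 1 L, so volume = 6.6 × 33250 = 219450 L ≈ 219000 L.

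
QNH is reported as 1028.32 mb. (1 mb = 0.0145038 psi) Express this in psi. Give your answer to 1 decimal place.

14.9 psi

1 mb = 0.0145038 psi, so 1028.32 × 0.0145038 = 14.9 psi.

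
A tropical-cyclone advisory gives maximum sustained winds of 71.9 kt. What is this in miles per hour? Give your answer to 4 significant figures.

82.74 mph

1 kt = 1.15078 mph, so 71.9 × 1.15078 = 82.74 mph.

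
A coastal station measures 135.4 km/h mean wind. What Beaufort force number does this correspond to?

Beaufort force 12

135.4 km/h = 37.6 m/s, which is Beaufort 12 (hurricane force, ≥32.7 m/s).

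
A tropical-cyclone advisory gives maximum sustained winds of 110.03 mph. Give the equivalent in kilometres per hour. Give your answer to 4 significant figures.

177.1 km/h

1 mph = 1.60934 km/h, so 110.03 × 1.60934 = 177.1 km/h.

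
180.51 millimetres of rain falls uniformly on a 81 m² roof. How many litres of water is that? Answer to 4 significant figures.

14620 litres

1 mm over 1 m² is 1 L, so volume = 180.51 × 81 = 14621.31 L ≈ 14620 L.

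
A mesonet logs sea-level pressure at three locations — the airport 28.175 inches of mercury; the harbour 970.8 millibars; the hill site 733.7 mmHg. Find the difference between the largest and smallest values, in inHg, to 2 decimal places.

the harbour: 970.8 mb = 28.6677 inHg.
the hill site: 733.7 mmHg = 28.8858 inHg.
Spread: 28.8858 − 28.1750 = 0.71 inHg.

0.71 inHg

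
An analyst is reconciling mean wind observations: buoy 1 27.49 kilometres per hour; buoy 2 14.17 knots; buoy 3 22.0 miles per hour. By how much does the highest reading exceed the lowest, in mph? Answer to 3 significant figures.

buoy 1: 27.49 km/h = 17.0815 mph.
buoy 2: 14.17 kt = 16.3065 mph.
Spread: 22.0000 − 16.3065 = 5.69 mph.

5.69 mph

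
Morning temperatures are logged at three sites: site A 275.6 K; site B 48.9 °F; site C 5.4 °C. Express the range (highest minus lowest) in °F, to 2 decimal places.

12.49 °F

site A: 275.6 K = 2.450 °C.
site B: 48.9 °F = 9.389 °C.
Spread: 9.389 − 2.450 = 6.939 °C = 12.49 °F.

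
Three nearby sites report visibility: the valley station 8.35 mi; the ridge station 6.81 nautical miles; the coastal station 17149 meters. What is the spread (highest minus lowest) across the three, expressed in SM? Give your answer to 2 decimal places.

2.82 SM

the ridge station: 6.81 nmi = 7.8368 SM.
the coastal station: 17149 m = 10.6559 SM.
Spread: 10.6559 − 7.8368 = 2.82 SM.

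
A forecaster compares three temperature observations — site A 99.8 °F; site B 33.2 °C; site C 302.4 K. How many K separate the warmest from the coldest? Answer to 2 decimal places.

8.42 K

site A: 99.8 °F = 37.667 °C.
site C: 302.4 K = 29.250 °C.
Spread: 37.667 − 29.250 = 8.417 °C.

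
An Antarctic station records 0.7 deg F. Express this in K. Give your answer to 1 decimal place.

255.8 K

First to °C: -17.39 °C.
Then to K: 255.8 K.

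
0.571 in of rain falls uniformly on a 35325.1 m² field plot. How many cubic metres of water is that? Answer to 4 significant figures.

Depth: 0.571 in × 25.4 = 14.5034 mm.
1 mm over 1 m² is 1 L, so volume = 14.5034 × 35325.1 = 512334.06 L = 512.3 m³.

512.3 cubic metres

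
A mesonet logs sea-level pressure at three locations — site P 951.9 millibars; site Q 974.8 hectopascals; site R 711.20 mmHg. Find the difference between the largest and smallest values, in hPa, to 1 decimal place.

site P: 951.9 mb = 951.900 hPa.
site R: 711.20 mmHg = 948.189 hPa.
Spread: 974.800 − 948.189 = 26.6 hPa.

26.6 hPa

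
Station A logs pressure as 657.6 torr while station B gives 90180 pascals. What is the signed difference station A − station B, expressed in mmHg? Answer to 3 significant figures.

station B: 90180 Pa = 676.406 mmHg.
Difference: 657.600 − 676.406 = -18.8 mmHg.

-18.8 mmHg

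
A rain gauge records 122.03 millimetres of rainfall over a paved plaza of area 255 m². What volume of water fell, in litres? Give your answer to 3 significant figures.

1 mm over 1 m² is 1 L, so volume = 122.03 × 255 = 31117.65 L ≈ 31100 L.

31100 litres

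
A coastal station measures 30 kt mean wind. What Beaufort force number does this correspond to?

30 kt lies in the Beaufort 7 band (near gale, 28–33 kt).

Beaufort force 7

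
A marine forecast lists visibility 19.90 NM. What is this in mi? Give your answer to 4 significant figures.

22.90 SM

1 nmi = 1.15078 SM, so 19.90 × 1.15078 = 22.90 SM.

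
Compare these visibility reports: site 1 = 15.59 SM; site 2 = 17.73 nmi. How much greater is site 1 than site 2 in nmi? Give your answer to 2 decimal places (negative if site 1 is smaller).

site 1: 15.59 SM = 13.5473 nmi.
Difference: 13.5473 − 17.7300 = -4.18 nmi.

-4.18 nmi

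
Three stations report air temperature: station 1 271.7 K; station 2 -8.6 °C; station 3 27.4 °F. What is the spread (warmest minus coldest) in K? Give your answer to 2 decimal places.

7.15 K

station 1: 271.7 K = -1.450 °C.
station 3: 27.4 °F = -2.556 °C.
Spread: (-1.450) − (-8.600) = 7.150 °C.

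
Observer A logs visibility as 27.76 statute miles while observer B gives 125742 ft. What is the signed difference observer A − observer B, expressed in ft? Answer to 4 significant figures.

observer A: 27.76 SM = 146572.80 ft.
Difference: 146572.80 − 125742.00 = 20830 ft.

20830 ft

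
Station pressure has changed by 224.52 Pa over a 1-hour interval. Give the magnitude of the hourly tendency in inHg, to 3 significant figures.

0.0663 inHg per hour

224.52 Pa / 1 h × 0.0002953 inHg/Pa = 0.0663 inHg/h.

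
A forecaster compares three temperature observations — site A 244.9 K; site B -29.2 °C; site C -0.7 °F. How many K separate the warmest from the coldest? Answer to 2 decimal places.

site A: 244.9 K = -28.250 °C.
site C: -0.7 °F = -18.167 °C.
Spread: (-18.167) − (-29.200) = 11.033 °C.

11.03 K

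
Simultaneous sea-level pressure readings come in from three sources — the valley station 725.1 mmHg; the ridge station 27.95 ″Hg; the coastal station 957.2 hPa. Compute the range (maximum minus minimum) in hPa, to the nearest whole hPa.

20 hPa

the valley station: 725.1 mmHg = 966.72 hPa.
the ridge station: 27.95 inHg = 946.50 hPa.
Spread: 966.72 − 946.50 = 20 hPa.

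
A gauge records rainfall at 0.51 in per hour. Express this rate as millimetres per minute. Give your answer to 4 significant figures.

0.51 in/hour × 25.4 mm/in × 0.0166667 hour/minute = 0.2159 mm/minute.

0.2159 mm/minute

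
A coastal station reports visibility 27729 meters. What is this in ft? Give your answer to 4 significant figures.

1 m = 3.28084 ft, so 27729 × 3.28084 = 90970 ft.

90970 ft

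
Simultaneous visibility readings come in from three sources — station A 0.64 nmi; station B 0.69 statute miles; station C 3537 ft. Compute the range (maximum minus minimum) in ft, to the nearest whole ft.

352 ft

station A: 0.64 nmi = 3888.71 ft.
station B: 0.69 SM = 3643.20 ft.
Spread: 3888.71 − 3537.00 = 352 ft.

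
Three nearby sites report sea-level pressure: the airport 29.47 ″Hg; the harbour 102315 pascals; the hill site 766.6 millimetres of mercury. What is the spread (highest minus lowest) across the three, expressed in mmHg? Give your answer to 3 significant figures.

the airport: 29.47 inHg = 748.538 mmHg.
the harbour: 102315 Pa = 767.426 mmHg.
Spread: 767.426 − 748.538 = 18.9 mmHg.

18.9 mmHg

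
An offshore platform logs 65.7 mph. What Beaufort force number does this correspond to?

65.7 mph = 29.4 m/s, which is Beaufort 11 (violent storm, 28.5–32.6 m/s).

Beaufort force 11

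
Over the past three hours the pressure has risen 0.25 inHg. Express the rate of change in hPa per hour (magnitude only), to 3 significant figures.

0.25 inHg / 3 h × 33.8639 hPa/inHg = 2.82 hPa/h.

2.82 hPa per hour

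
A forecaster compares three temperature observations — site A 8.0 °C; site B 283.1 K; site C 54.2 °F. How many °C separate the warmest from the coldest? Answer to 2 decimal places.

4.33 °C

site B: 283.1 K = 9.950 °C.
site C: 54.2 °F = 12.333 °C.
Spread: 12.333 − 8.000 = 4.333 °C.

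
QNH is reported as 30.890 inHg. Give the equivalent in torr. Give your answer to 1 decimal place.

1 inHg = 25.4 mmHg, so 30.890 × 25.4 = 784.6 mmHg.

784.6 mmHg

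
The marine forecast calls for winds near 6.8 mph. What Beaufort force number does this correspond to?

6.8 mph = 3.0 m/s, which is Beaufort 2 (light breeze, 1.6–3.3 m/s).

Beaufort force 2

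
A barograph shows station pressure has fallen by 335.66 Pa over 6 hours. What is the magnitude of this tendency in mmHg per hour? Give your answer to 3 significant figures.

0.420 mmHg per hour

335.66 Pa / 6 h × 0.00750062 mmHg/Pa = 0.420 mmHg/h.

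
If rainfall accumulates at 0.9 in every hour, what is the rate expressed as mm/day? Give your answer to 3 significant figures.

549 mm/day

0.9 in/hour × 25.4 mm/in × 24 hour/day = 549 mm/day.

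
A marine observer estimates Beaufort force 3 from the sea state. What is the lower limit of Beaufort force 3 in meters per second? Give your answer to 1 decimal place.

3.4 m/s

Beaufort 3 (gentle breeze) spans 3.4–5.4 m/s.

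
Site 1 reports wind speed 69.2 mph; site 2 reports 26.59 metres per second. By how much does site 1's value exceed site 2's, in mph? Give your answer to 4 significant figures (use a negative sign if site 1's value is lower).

9.720 mph

site 2: 26.59 m/s = 59.48014 mph.
Difference: 69.20000 − 59.48014 = 9.720 mph.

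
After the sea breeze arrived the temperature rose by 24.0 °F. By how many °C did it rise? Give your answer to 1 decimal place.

13.3 °C

For a temperature change the 32° offset cancels: Δ°C = 24.0 × 0.5556 = 13.3 °C.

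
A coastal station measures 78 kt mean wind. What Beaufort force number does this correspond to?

78 kt lies in the Beaufort 12 band (hurricane force, ≥64 kt).

Beaufort force 12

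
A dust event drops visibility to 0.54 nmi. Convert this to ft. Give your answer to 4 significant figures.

3281 ft

1 nmi = 6076.12 ft, so 0.54 × 6076.12 = 3281 ft.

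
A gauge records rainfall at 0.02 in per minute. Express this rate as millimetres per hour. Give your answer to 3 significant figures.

0.02 in/minute × 25.4 mm/in × 60 minute/hour = 30.5 mm/hour.

30.5 mm/hour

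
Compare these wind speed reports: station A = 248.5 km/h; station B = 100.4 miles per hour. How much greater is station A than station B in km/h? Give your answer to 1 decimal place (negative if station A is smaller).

86.9 km/h

station B: 100.4 mph = 161.578 km/h.
Difference: 248.500 − 161.578 = 86.9 km/h.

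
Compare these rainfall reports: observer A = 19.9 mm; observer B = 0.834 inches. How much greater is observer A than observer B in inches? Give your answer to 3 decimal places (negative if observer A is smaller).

-0.051 in

observer A: 19.9 mm = 0.78346 in.
Difference: 0.78346 − 0.83400 = -0.051 in.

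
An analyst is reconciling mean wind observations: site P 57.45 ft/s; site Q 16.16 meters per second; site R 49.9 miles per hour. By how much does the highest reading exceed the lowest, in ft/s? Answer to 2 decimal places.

site Q: 16.16 m/s = 53.0184 ft/s.
site R: 49.9 mph = 73.1867 ft/s.
Spread: 73.1867 − 53.0184 = 20.17 ft/s.

20.17 ft/s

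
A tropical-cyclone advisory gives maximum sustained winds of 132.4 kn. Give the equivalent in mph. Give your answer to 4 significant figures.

152.4 mph

1 kt = 1.15078 mph, so 132.4 × 1.15078 = 152.4 mph.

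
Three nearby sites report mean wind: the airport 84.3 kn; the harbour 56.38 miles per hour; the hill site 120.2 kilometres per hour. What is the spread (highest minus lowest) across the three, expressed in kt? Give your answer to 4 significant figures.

the harbour: 56.38 mph = 48.9929 kt.
the hill site: 120.2 km/h = 64.9028 kt.
Spread: 84.3000 − 48.9929 = 35.31 kt.

35.31 kt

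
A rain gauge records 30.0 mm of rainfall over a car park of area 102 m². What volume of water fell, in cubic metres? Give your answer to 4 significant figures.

1 mm over 1 m² is 1 L, so volume = 30 × 102 = 3060 L = 3.060 m³.

3.060 cubic metres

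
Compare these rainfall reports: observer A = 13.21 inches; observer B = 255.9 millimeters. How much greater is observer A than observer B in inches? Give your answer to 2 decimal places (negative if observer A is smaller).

observer B: 255.9 mm = 10.0748 in.
Difference: 13.2100 − 10.0748 = 3.14 in.

3.14 in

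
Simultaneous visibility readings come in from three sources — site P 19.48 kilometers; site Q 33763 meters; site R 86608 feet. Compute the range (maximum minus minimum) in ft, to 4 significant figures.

site P: 19.48 km = 63910.76 ft.
site Q: 33763 m = 110771.00 ft.
Spread: 110771.00 − 63910.76 = 46860 ft.

46860 ft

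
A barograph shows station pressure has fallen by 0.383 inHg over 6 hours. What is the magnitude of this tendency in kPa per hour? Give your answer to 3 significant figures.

0.383 inHg / 6 h × 3.38639 kPa/inHg = 0.216 kPa/h.

0.216 kPa per hour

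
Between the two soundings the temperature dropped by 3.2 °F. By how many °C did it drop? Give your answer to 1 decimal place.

A change of 1 °C equals a change of 1.8 °F: Δ°C = 3.2 × 0.5556 = 1.8 °C.

1.8 °C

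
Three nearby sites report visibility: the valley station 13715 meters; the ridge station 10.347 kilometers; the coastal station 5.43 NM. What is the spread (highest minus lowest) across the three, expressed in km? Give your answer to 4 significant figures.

the valley station: 13715 m = 13.71500 km.
the coastal station: 5.43 nmi = 10.05636 km.
Spread: 13.71500 − 10.05636 = 3.659 km.

3.659 km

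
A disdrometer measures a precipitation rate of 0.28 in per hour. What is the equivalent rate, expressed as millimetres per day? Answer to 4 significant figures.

170.7 mm/day

0.28 in/hour × 25.4 mm/in × 24 hour/day = 170.7 mm/day.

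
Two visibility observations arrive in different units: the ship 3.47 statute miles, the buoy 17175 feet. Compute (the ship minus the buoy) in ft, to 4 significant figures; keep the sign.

the ship: 3.47 SM = 18321.60 ft.
Difference: 18321.60 − 17175.00 = 1147 ft.

1147 ft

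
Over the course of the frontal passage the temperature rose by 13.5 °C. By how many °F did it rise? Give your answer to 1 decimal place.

24.3 °F

For a temperature change the 32° offset cancels: Δ°F = 13.5 × 1.8 = 24.3 °F.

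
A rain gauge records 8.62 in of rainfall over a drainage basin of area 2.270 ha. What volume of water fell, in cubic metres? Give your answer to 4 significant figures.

4970 cubic metres

Depth: 8.62 in × 25.4 = 218.948 mm.
Area: 2.270 ha = 22700 m².
1 mm over 1 m² is 1 L, so volume = 218.948 × 22700 = 4970119.6 L = 4970 m³.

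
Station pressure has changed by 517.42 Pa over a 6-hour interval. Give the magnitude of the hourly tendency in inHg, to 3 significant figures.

0.0255 inHg per hour

517.42 Pa / 6 h × 0.0002953 inHg/Pa = 0.0255 inHg/h.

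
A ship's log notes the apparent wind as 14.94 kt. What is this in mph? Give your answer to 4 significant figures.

17.19 mph

1 kt = 1.15078 mph, so 14.94 × 1.15078 = 17.19 mph.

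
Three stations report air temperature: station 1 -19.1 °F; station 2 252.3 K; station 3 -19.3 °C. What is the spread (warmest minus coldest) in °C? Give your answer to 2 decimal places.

station 1: -19.1 °F = -28.389 °C.
station 2: 252.3 K = -20.850 °C.
Spread: (-19.300) − (-28.389) = 9.089 °C.

9.09 °C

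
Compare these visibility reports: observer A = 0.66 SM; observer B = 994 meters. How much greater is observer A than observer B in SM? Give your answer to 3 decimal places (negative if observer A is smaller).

0.042 SM

observer B: 994 m = 0.61764 SM.
Difference: 0.66000 − 0.61764 = 0.042 SM.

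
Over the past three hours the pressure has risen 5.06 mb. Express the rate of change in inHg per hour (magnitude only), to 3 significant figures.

5.06 mb / 3 h × 0.02953 inHg/mb = 0.0498 inHg/h.

0.0498 inHg per hour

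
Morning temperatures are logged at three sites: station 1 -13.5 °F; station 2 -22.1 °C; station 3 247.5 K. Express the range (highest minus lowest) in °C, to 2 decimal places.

3.55 °C

station 1: -13.5 °F = -25.278 °C.
station 3: 247.5 K = -25.650 °C.
Spread: (-22.100) − (-25.650) = 3.550 °C.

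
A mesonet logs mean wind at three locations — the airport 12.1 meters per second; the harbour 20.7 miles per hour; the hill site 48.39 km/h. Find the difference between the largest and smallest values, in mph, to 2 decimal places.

the airport: 12.1 m/s = 27.0669 mph.
the hill site: 48.39 km/h = 30.0682 mph.
Spread: 30.0682 − 20.7000 = 9.37 mph.

9.37 mph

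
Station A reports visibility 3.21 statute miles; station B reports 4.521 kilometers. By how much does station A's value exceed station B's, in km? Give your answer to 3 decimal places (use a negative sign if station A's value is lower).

station A: 3.21 SM = 5.16599 km.
Difference: 5.16599 − 4.52100 = 0.645 km.

0.645 km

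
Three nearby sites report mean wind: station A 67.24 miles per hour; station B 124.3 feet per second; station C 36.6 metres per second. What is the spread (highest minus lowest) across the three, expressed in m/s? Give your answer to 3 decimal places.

station A: 67.24 mph = 30.05897 m/s.
station B: 124.3 ft/s = 37.88664 m/s.
Spread: 37.88664 − 30.05897 = 7.828 m/s.

7.828 m/s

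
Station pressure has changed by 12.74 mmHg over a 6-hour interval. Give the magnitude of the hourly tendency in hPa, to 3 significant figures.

2.83 hPa per hour

12.74 mmHg / 6 h × 1.33322 hPa/mmHg = 2.83 hPa/h.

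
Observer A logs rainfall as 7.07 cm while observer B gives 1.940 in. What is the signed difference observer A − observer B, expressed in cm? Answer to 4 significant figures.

2.142 cm

observer B: 1.940 in = 4.92760 cm.
Difference: 7.07000 − 4.92760 = 2.142 cm.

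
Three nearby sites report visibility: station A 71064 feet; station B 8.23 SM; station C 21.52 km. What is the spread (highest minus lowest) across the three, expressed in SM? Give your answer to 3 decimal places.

station A: 71064 ft = 13.45909 SM.
station C: 21.52 km = 13.37191 SM.
Spread: 13.45909 − 8.23000 = 5.229 SM.

5.229 SM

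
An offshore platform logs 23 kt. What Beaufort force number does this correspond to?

Beaufort force 6

23 kt lies in the Beaufort 6 band (strong breeze, 22–27 kt).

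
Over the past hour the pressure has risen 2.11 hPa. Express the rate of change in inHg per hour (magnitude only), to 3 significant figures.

2.11 hPa / 1 h × 0.02953 inHg/hPa = 0.0623 inHg/h.

0.0623 inHg per hour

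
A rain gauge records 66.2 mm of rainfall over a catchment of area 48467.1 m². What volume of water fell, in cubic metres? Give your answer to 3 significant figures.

1 mm over 1 m² is 1 L, so volume = 66.2 × 48467.1 = 3208522 L = 3210 m³.

3210 cubic metres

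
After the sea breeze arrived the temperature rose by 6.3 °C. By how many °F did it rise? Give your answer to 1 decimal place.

11.3 °F

For a temperature change the 32° offset cancels: Δ°F = 6.3 × 1.8 = 11.3 °F.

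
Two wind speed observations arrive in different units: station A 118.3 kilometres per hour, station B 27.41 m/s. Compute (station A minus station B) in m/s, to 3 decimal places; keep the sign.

station A: 118.3 km/h = 32.86111 m/s.
Difference: 32.86111 − 27.41000 = 5.451 m/s.

5.451 m/s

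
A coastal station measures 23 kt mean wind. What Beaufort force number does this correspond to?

23 kt lies in the Beaufort 6 band (strong breeze, 22–27 kt).

Beaufort force 6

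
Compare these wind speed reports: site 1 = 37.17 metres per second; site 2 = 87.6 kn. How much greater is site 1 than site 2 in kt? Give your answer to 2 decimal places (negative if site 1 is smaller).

site 1: 37.17 m/s = 72.2527 kt.
Difference: 72.2527 − 87.6000 = -15.35 kt.

-15.35 kt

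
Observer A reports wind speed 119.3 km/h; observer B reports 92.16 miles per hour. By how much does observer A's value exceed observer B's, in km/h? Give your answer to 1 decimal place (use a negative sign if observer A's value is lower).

observer B: 92.16 mph = 148.317 km/h.
Difference: 119.300 − 148.317 = -29.0 km/h.

-29.0 km/h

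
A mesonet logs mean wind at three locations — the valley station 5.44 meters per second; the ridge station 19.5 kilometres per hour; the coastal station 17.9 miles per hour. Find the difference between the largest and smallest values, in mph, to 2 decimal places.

the valley station: 5.44 m/s = 12.1689 mph.
the ridge station: 19.5 km/h = 12.1167 mph.
Spread: 17.9000 − 12.1167 = 5.78 mph.

5.78 mph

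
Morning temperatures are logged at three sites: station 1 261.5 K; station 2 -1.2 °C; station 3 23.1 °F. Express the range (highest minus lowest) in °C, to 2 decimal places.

10.45 °C

station 1: 261.5 K = -11.650 °C.
station 3: 23.1 °F = -4.944 °C.
Spread: (-1.200) − (-11.650) = 10.450 °C.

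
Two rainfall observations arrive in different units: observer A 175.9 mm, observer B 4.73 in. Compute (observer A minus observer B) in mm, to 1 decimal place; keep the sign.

observer B: 4.73 in = 120.142 mm.
Difference: 175.900 − 120.142 = 55.8 mm.

55.8 mm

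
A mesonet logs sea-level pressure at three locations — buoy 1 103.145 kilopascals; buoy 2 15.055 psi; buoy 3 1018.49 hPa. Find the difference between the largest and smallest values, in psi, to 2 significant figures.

0.28 psi

buoy 1: 103.145 kPa = 14.9599 psi.
buoy 3: 1018.49 hPa = 14.7719 psi.
Spread: 15.0550 − 14.7719 = 0.28 psi.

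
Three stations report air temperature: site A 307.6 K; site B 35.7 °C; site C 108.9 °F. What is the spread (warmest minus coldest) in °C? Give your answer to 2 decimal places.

8.27 °C

site A: 307.6 K = 34.450 °C.
site C: 108.9 °F = 42.722 °C.
Spread: 42.722 − 34.450 = 8.272 °C.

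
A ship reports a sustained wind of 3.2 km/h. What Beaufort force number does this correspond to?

3.2 km/h = 0.9 m/s, which is Beaufort 1 (light air, 0.3–1.5 m/s).

Beaufort force 1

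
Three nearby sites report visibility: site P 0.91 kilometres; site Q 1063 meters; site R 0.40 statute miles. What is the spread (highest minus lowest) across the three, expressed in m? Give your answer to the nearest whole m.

419 m

site P: 0.91 km = 910.00 m.
site R: 0.40 SM = 643.74 m.
Spread: 1063.00 − 643.74 = 419 m.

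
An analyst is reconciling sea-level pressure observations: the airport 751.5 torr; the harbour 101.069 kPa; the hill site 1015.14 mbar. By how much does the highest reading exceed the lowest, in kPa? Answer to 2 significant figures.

1.3 kPa

the airport: 751.5 mmHg = 100.192 kPa.
the hill site: 1015.14 mb = 101.514 kPa.
Spread: 101.514 − 100.192 = 1.3 kPa.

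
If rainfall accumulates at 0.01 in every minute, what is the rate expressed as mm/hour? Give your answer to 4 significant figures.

0.01 in/minute × 25.4 mm/in × 60 minute/hour = 15.24 mm/hour.

15.24 mm/hour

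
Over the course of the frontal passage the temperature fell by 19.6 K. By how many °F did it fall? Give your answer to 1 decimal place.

For a temperature change the 32° offset cancels: Δ°F = 19.6 × 1.8 = 35.3 °F.

35.3 °F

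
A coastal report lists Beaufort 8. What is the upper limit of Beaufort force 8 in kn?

40 kt

Beaufort 8 (gale) spans 34–40 knots.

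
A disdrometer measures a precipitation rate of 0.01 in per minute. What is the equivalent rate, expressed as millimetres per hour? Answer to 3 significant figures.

0.01 in/minute × 25.4 mm/in × 60 minute/hour = 15.2 mm/hour.

15.2 mm/hour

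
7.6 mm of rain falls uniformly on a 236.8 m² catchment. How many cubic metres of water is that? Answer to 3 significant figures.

1 mm over 1 m² is 1 L, so volume = 7.6 × 236.8 = 1799.68 L = 1.80 m³.

1.80 cubic metres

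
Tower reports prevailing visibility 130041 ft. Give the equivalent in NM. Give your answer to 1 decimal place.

21.4 nmi

1 ft = 0.000164579 nmi, so 130041 × 0.000164579 = 21.4 nmi.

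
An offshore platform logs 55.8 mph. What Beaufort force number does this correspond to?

55.8 mph = 24.9 m/s, which is Beaufort 10 (storm, 24.5–28.4 m/s).

Beaufort force 10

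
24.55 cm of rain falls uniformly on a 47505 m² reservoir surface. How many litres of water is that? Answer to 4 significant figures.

Depth: 24.55 cm × 10 = 245.5 mm.
1 mm over 1 m² is 1 L, so volume = 245.5 × 47505 = 11662478 L ≈ 11660000 L.

11660000 litres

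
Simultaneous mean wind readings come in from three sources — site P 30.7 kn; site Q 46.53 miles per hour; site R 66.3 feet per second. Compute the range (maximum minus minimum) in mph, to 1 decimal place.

11.2 mph

site P: 30.7 kt = 35.329 mph.
site R: 66.3 ft/s = 45.205 mph.
Spread: 46.530 − 35.329 = 11.2 mph.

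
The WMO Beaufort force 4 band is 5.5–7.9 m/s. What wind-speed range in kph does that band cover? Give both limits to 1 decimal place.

5.5–7.9 m/s × 3.6 = 19.8–28.4 km/h.

19.8 to 28.4 km/h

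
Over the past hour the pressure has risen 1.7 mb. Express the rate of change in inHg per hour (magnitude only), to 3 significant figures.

1.7 mb / 1 h × 0.02953 inHg/mb = 0.0502 inHg/h.

0.0502 inHg per hour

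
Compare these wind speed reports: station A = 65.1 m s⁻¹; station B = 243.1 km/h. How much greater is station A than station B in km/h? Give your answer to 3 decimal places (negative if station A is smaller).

station A: 65.1 m/s = 234.36000 km/h.
Difference: 234.36000 − 243.10000 = -8.740 km/h.

-8.740 km/h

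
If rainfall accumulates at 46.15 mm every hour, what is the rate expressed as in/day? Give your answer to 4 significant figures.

43.61 in/day

46.15 mm/hour × 0.0393701 in/mm × 24 hour/day = 43.61 in/day.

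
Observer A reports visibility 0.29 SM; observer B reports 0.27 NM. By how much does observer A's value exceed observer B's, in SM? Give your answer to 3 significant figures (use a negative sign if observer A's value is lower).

-0.0207 SM

observer B: 0.27 nmi = 0.310710 SM.
Difference: 0.290000 − 0.310710 = -0.0207 SM.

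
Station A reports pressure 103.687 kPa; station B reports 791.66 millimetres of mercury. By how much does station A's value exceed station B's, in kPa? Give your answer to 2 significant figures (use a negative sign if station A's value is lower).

station B: 791.66 mmHg = 105.546 kPa.
Difference: 103.687 − 105.546 = -1.9 kPa.

-1.9 kPa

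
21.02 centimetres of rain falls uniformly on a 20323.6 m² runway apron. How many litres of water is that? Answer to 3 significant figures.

Depth: 21.02 cm × 10 = 210.2 mm.
1 mm over 1 m² is 1 L, so volume = 210.2 × 20323.6 = 4272020.7 L ≈ 4270000 L.

4270000 litres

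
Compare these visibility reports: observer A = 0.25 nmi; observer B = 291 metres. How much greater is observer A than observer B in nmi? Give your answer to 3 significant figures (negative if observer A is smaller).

observer B: 291 m = 0.157127 nmi.
Difference: 0.250000 − 0.157127 = 0.0929 nmi.

0.0929 nmi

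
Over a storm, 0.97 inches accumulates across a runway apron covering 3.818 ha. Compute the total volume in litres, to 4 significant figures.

940700 litres

Depth: 0.97 in × 25.4 = 24.638 mm.
Area: 3.818 ha = 38180 m².
1 mm over 1 m² is 1 L, so volume = 24.638 × 38180 = 940678.84 L ≈ 940700 L.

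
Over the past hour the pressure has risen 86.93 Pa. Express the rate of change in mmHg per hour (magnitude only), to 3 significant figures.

0.652 mmHg per hour

86.93 Pa / 1 h × 0.00750062 mmHg/Pa = 0.652 mmHg/h.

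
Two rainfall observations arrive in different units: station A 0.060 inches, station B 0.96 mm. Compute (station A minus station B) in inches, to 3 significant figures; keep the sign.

station B: 0.96 mm = 0.037795 in.
Difference: 0.060000 − 0.037795 = 0.0222 in.

0.0222 in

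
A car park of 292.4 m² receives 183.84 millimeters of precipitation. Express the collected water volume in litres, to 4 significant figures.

1 mm over 1 m² is 1 L, so volume = 183.84 × 292.4 = 53754.816 L ≈ 53750 L.

53750 litres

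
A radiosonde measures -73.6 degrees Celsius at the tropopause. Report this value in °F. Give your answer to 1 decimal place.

°F = °C × 9/5 + 32 = -73.6 × 1.8 + 32 = -100.5 °F.

-100.5 °F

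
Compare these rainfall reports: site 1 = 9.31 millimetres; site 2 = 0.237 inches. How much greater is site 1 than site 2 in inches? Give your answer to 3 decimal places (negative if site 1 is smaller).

0.130 in

site 1: 9.31 mm = 0.36654 in.
Difference: 0.36654 − 0.23700 = 0.130 in.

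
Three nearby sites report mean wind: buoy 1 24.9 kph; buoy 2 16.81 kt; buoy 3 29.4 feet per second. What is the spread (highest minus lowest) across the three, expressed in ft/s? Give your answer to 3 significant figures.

buoy 1: 24.9 km/h = 22.6925 ft/s.
buoy 2: 16.81 kt = 28.3721 ft/s.
Spread: 29.4000 − 22.6925 = 6.71 ft/s.

6.71 ft/s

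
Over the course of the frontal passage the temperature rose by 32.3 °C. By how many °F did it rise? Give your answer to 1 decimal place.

Converting a difference, only the 9/5 scale factor applies: Δ°F = 32.3 × 1.8 = 58.1 °F.

58.1 °F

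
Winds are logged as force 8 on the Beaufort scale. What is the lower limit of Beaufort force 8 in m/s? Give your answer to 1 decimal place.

17.2 m/s

Beaufort 8 (gale) spans 17.2–20.7 m/s.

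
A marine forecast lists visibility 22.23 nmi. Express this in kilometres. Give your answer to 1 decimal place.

41.2 km

1 nmi = 1.852 km, so 22.23 × 1.852 = 41.2 km.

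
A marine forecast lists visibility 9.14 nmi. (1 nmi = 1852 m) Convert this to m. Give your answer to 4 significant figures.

16930 m

1 nmi = 1852 m, so 9.14 × 1852 = 16930 m.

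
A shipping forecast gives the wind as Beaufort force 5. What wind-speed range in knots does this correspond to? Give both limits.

Beaufort 5 (fresh breeze) spans 17–21 knots.

17 to 21 kt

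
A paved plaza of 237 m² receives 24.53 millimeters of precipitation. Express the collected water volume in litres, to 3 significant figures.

1 mm over 1 m² is 1 L, so volume = 24.53 × 237 = 5813.61 L ≈ 5810 L.

5810 litres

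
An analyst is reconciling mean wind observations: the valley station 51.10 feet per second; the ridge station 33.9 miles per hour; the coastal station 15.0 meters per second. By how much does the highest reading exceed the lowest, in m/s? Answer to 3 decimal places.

the valley station: 51.10 ft/s = 15.57528 m/s.
the ridge station: 33.9 mph = 15.15466 m/s.
Spread: 15.57528 − 15.00000 = 0.575 m/s.

0.575 m/s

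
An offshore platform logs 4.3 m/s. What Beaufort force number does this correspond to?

4.3 m/s lies in the Beaufort 3 band (gentle breeze, 3.4–5.4 m/s).

Beaufort force 3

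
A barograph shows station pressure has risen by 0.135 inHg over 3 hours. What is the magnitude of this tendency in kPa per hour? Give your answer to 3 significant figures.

0.152 kPa per hour

0.135 inHg / 3 h × 3.38639 kPa/inHg = 0.152 kPa/h.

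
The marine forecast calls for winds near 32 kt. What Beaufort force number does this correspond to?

32 kt lies in the Beaufort 7 band (near gale, 28–33 kt).

Beaufort force 7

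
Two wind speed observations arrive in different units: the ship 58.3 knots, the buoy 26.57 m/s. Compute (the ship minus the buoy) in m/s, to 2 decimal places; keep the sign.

3.42 m/s

the ship: 58.3 kt = 29.9921 m/s.
Difference: 29.9921 − 26.5700 = 3.42 m/s.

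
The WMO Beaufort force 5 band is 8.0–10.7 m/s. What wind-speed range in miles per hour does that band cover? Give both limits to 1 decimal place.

17.9 to 23.9 mph

8.0–10.7 m/s × 2.237 = 17.9–23.9 mph.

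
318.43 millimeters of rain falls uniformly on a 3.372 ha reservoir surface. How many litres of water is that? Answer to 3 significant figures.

Area: 3.372 ha = 33720 m².
1 mm over 1 m² is 1 L, so volume = 318.43 × 33720 = 10737460 L ≈ 10700000 L.

10700000 litres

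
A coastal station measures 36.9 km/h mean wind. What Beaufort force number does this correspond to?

Beaufort force 5

36.9 km/h = 10.2 m/s, which is Beaufort 5 (fresh breeze, 8.0–10.7 m/s).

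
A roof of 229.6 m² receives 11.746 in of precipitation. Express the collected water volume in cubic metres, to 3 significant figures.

68.5 cubic metres

Depth: 11.746 in × 25.4 = 298.3484 mm.
1 mm over 1 m² is 1 L, so volume = 298.3484 × 229.6 = 68500.793 L = 68.5 m³.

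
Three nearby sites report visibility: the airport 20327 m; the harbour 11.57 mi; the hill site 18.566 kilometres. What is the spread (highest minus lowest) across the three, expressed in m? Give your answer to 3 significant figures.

the harbour: 11.57 SM = 18620.11 m.
the hill site: 18.566 km = 18566.00 m.
Spread: 20327.00 − 18566.00 = 1760 m.

1760 m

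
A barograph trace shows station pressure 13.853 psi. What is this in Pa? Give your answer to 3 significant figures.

1 psi = 6894.76 Pa, so 13.853 × 6894.76 = 95500 Pa.

95500 Pa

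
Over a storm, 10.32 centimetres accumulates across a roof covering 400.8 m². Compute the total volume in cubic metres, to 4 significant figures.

Depth: 10.32 cm × 10 = 103.2 mm.
1 mm over 1 m² is 1 L, so volume = 103.2 × 400.8 = 41362.56 L = 41.36 m³.

41.36 cubic metres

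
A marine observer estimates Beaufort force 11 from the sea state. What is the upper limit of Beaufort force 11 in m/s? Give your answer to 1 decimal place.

32.6 m/s

Beaufort 11 (violent storm) spans 28.5–32.6 m/s.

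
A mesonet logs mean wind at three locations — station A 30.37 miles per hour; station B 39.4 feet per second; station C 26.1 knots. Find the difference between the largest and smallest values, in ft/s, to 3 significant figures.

station A: 30.37 mph = 44.5427 ft/s.
station C: 26.1 kt = 44.0518 ft/s.
Spread: 44.5427 − 39.4000 = 5.14 ft/s.

5.14 ft/s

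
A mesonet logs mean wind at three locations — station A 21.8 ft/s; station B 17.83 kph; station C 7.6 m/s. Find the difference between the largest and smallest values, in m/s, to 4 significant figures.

station A: 21.8 ft/s = 6.64464 m/s.
station B: 17.83 km/h = 4.95278 m/s.
Spread: 7.60000 − 4.95278 = 2.647 m/s.

2.647 m/s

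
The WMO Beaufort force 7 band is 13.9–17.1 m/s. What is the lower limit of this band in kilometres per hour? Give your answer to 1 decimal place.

13.9–17.1 m/s × 3.6 = 50.0–61.6 km/h.

50.0 km/h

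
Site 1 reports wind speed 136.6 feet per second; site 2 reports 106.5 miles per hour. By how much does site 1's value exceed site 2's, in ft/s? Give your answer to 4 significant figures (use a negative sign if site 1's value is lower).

site 2: 106.5 mph = 156.2000 ft/s.
Difference: 136.6000 − 156.2000 = -19.60 ft/s.

-19.60 ft/s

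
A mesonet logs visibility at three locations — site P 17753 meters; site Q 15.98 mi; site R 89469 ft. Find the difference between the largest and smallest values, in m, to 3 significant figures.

9520 m

site Q: 15.98 SM = 25717.32 m.
site R: 89469 ft = 27270.15 m.
Spread: 27270.15 − 17753.00 = 9520 m.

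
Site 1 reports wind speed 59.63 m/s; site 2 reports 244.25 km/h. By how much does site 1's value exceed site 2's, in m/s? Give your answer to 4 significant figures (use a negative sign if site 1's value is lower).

site 2: 244.25 km/h = 67.84722 m/s.
Difference: 59.63000 − 67.84722 = -8.217 m/s.

-8.217 m/s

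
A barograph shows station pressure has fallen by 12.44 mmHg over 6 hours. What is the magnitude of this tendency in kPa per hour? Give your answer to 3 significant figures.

12.44 mmHg / 6 h × 0.133322 kPa/mmHg = 0.276 kPa/h.

0.276 kPa per hour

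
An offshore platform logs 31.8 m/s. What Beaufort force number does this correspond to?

31.8 m/s lies in the Beaufort 11 band (violent storm, 28.5–32.6 m/s).

Beaufort force 11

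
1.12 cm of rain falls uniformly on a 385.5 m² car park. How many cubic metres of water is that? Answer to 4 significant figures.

Depth: 1.12 cm × 10 = 11.2 mm.
1 mm over 1 m² is 1 L, so volume = 11.2 × 385.5 = 4317.6 L = 4.318 m³.

4.318 cubic metres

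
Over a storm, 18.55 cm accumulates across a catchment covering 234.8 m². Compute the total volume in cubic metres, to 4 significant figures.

43.56 cubic metres

Depth: 18.55 cm × 10 = 185.5 mm.
1 mm over 1 m² is 1 L, so volume = 185.5 × 234.8 = 43555.4 L = 43.56 m³.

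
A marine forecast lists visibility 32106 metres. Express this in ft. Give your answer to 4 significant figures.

105300 ft

1 m = 3.28084 ft, so 32106 × 3.28084 = 105300 ft.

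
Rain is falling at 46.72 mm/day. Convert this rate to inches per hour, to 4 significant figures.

0.07664 in/hour

46.72 mm/day × 0.0393701 in/mm × 0.0416667 day/hour = 0.07664 in/hour.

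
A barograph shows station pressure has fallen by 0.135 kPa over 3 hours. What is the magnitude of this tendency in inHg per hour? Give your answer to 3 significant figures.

0.0133 inHg per hour

0.135 kPa / 3 h × 0.2953 inHg/kPa = 0.0133 inHg/h.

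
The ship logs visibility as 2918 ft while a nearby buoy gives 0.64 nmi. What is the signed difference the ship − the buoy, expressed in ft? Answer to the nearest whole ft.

the buoy: 0.64 nmi = 3888.71 ft.
Difference: 2918.00 − 3888.71 = -971 ft.

-971 ft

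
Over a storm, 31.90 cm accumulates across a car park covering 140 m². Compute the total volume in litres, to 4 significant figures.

Depth: 31.90 cm × 10 = 319 mm.
1 mm over 1 m² is 1 L, so volume = 319 × 140 = 44660 L.

44660 litres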